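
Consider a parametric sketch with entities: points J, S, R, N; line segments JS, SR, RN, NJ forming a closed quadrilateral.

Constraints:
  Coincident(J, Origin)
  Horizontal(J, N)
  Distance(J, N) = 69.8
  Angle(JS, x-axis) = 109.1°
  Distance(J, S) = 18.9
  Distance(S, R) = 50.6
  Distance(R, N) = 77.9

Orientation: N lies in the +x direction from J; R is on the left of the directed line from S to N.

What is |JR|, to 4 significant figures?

64.11

Checks: |SR| = 50.60 ✓; |RN| = 77.90 ✓.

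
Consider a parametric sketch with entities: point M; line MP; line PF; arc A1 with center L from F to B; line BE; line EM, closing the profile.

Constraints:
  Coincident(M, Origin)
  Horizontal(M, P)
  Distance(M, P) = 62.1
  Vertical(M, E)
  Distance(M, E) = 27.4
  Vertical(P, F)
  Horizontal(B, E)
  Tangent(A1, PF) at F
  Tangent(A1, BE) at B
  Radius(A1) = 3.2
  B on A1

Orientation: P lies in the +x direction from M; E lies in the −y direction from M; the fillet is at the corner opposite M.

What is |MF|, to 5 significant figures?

66.649

The virtual corner opposite M is at (62.100, -27.400). The tangent condition forces LF to be normal to PF and the tangent condition forces LB to be normal to BE, with radius 3.2, so the center L sits 3.2 in from both sides at L = (58.900, -24.200). That places the tangent points at F = (62.100, -24.200) on PF and B = (58.900, -27.400) on BE. Then |MF| = |F − M| = 66.649.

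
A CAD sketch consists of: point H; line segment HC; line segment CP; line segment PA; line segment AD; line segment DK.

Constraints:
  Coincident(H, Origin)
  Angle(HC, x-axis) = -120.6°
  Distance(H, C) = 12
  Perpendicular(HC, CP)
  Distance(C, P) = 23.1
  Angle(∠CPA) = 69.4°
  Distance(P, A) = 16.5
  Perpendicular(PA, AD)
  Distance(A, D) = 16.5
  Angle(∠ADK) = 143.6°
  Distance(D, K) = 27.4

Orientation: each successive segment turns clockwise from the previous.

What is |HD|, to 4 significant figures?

2.999

∠CPA = 69.4° gives PA at 38.80° from the x-axis; with |PA| = 16.5, A = (-13.13, 11.77). PA ⟂ AD, so AD runs at -51.20°; with |AD| = 16.5, D = (-2.794, -1.090). Then |HD| = |D − H| = 2.999.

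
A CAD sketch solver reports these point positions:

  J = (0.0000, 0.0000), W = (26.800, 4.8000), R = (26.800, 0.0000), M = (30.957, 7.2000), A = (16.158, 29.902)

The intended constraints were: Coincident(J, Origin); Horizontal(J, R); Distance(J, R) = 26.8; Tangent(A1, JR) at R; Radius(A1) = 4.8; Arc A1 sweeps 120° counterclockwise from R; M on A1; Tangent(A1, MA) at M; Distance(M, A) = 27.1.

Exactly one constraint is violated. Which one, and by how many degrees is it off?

Tangent(A1, MA) at M — off by 3.10°.

J = (0.00, 0.00) ✓; J.y = 0.00, R.y = 0.00 ✓; |JR| = 26.80 ✓; ∠(WR, RJ) = 90.00° ✓; |WR| = 4.800 ✓; bearing(W→M) − bearing(W→R) = 120.0° ✓; |WM| = 4.800 ✓; ∠(WM, MA) = 86.90° ✗; |MA| = 27.10 ✓.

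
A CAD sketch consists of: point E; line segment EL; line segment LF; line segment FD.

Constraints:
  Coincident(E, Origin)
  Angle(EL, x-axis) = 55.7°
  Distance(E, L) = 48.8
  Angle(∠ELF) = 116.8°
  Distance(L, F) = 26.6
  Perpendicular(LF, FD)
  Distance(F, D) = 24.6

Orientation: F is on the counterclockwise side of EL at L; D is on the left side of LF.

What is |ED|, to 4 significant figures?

52.17

∠ELF = 116.8°, so LF runs at 55.7° + (180° − 116.8°) = 118.9° from the x-axis; with |LF| = 26.6, F = L + 26.6·(cos 118.9°, sin 118.9°) = (14.64, 63.60). The perpendicularity gives FD at right angles to LF; with |FD| = 24.6 on the left of LF, D = F + 24.6·(-0.8755, -0.4833) = (-6.892, 51.71). Then |ED| = |D − E| = 52.17.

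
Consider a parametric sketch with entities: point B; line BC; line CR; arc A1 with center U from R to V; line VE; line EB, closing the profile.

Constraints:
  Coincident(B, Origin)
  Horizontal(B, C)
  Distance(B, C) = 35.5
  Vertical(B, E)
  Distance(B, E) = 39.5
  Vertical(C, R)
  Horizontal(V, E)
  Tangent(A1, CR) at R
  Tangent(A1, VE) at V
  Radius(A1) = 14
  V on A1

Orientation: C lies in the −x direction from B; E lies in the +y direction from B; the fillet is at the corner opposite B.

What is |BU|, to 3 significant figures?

33.4

B is at the origin; B and C share the same y with |BC| = 35.5 and C on the −x side, so C = (-35.5, 0.00). B and E share the same x with |BE| = 39.5 and E on the +y side, so E = (0.00, 39.5). The virtual corner opposite B is at (-35.5, 39.5). Tangency of A1 to CR means the radius UR is perpendicular to CR and tangency of A1 to VE means the radius UV is perpendicular to VE, with radius 14.0, so the center U sits 14.0 in from both sides at U = (-21.5, 25.5). Then |BU| = |U − B| = 33.4.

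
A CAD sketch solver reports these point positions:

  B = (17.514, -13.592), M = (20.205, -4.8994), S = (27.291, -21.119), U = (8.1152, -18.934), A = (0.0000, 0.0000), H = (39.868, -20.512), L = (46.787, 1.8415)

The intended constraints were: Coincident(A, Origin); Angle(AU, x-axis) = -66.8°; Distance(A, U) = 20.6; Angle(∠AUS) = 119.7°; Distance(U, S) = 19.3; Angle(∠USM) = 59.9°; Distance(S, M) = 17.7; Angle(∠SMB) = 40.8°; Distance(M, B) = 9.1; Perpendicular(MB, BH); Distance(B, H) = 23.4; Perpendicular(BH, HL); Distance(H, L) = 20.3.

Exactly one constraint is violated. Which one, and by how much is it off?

Distance(H, L) = 20.3 — off by 3.10.

A = (0.00, 0.00) ✓; AU at -66.80° ✓; |AU| = 20.60 ✓; ∠AUS = 119.7° ✓; |US| = 19.30 ✓; ∠USM = 59.90° ✓; |SM| = 17.70 ✓; ∠SMB = 40.80° ✓; |MB| = 9.100 ✓; ∠(MB, BH) = 90.00° ✓; |BH| = 23.40 ✓; ∠(BH, HL) = 90.00° ✓; |HL| = 23.40 ✗.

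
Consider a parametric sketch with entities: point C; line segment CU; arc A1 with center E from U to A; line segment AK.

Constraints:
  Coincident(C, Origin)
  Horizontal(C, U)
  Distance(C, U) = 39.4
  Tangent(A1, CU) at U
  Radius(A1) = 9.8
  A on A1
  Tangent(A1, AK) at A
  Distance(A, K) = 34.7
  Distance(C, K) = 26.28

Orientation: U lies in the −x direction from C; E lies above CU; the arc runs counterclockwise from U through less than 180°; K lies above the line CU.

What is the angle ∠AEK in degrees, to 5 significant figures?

74.229°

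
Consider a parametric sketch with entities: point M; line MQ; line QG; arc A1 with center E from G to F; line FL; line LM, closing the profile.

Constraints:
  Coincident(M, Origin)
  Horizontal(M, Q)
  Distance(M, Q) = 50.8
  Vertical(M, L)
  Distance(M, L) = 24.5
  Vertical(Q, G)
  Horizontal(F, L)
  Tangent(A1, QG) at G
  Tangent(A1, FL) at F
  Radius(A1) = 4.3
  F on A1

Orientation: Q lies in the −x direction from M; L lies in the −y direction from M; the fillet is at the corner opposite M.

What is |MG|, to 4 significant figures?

54.67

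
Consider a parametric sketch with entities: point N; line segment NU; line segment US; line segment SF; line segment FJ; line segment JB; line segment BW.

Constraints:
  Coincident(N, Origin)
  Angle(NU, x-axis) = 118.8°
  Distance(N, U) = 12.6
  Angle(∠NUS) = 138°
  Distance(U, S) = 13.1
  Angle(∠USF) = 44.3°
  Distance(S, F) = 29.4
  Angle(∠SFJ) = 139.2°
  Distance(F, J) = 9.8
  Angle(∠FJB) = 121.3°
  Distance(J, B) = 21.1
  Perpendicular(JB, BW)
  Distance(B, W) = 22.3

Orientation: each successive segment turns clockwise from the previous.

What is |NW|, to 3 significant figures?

17.5

N is at the origin; NU runs at 118.8° with length 12.6, so U = (-6.07, 11.0). ∠NUS = 138.0° gives US at 76.8° from the x-axis; with |US| = 13.1, S = (-3.08, 23.8). ∠USF = 44.3° gives SF at -58.9° from the x-axis; with |SF| = 29.4, F = (12.1, -1.38). ∠SFJ = 139.2° gives FJ at -99.7° from the x-axis; with |FJ| = 9.8, J = (10.5, -11.0). ∠FJB = 121.3° gives JB at -158° from the x-axis; with |JB| = 21.1, B = (-9.16, -18.8). The perpendicularity gives BW at right angles to JB, so BW runs at 112°; with |BW| = 22.3, W = (-17.4, 1.93). Then |NW| = |W − N| = 17.5.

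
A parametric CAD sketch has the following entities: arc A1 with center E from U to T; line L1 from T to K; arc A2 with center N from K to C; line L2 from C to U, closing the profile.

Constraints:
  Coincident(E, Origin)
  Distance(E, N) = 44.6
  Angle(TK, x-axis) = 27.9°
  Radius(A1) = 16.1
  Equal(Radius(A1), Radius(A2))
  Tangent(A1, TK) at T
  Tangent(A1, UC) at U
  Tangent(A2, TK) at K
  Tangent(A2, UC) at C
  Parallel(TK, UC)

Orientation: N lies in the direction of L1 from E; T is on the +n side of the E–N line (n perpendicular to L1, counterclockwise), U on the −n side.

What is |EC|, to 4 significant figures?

47.42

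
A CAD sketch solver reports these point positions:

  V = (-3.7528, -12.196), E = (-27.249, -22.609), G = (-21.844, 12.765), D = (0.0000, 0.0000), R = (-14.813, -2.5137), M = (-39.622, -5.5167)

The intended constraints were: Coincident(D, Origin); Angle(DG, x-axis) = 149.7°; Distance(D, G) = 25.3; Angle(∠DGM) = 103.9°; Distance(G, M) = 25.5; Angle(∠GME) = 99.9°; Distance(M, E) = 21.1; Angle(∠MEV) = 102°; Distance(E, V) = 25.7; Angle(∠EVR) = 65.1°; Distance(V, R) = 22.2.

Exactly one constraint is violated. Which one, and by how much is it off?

Distance(V, R) = 22.2 — off by 7.50.

D = (0.00, 0.00) ✓; DG at 149.7° ✓; |DG| = 25.30 ✓; ∠DGM = 103.9° ✓; |GM| = 25.50 ✓; ∠GME = 99.90° ✓; |ME| = 21.10 ✓; ∠MEV = 102.0° ✓; |EV| = 25.70 ✓; ∠EVR = 65.10° ✓; |VR| = 14.70 ✗.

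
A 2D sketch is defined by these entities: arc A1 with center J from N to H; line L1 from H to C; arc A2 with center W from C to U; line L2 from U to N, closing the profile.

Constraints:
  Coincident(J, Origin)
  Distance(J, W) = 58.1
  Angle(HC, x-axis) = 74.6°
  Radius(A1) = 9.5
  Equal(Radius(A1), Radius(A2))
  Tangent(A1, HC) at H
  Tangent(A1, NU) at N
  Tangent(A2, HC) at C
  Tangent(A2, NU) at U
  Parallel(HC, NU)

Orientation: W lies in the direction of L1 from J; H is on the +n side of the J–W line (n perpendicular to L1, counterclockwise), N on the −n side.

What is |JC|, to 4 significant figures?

58.87

Tangency of A1 to both parallel lines with radius 9.5 puts H and N at J ± 9.5·n: H = (-9.159, 2.523), N = (9.159, -2.523). Equal radii place C and U the same way about W: C = W + 9.5·n = (6.270, 58.54), U = W − 9.5·n = (24.59, 53.49). Then |JC| = |C − J| = 58.87.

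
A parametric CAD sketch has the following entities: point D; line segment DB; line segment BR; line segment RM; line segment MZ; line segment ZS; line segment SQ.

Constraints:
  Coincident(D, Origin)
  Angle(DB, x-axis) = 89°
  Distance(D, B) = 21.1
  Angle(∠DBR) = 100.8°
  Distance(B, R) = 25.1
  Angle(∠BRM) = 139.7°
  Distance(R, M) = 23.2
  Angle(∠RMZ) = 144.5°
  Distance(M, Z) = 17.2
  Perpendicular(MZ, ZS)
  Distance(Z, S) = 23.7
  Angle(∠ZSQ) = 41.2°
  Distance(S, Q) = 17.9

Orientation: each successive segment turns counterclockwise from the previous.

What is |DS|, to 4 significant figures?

32.63

∠RMZ = 144.5° gives MZ at -116.0° from the x-axis; with |MZ| = 17.2, Z = (-52.13, -0.2997). MZ ⟂ ZS, so ZS runs at -26.00°; with |ZS| = 23.7, S = (-30.83, -10.69). Then |DS| = |S − D| = 32.63.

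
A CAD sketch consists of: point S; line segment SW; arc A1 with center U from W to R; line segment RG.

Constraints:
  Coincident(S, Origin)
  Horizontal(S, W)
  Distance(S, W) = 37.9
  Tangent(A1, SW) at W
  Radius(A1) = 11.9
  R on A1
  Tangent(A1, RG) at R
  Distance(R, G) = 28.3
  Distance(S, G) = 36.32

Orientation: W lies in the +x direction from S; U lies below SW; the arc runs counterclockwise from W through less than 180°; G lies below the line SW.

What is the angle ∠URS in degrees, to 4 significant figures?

170.4°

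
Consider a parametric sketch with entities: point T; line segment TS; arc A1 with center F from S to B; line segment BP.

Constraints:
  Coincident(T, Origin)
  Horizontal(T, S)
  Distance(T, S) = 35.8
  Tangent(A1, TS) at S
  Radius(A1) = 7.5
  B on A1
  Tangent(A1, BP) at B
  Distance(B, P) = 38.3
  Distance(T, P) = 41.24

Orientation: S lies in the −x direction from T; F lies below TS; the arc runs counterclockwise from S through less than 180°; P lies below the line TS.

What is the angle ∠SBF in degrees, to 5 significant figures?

21.555°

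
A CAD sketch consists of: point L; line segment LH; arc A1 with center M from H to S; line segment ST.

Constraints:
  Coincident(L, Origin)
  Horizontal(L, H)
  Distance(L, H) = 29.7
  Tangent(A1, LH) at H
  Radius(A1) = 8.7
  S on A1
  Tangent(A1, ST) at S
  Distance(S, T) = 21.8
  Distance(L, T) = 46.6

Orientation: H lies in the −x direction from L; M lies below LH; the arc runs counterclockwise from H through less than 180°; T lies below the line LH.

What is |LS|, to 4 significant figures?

39.62

Checks: ∠(MH, HL) = 90.00° ✓; |MS| = 8.700 ✓; ∠(MS, ST) = 90.00° ✓; |ST| = 21.80 ✓; |LT| = 46.60 ✓.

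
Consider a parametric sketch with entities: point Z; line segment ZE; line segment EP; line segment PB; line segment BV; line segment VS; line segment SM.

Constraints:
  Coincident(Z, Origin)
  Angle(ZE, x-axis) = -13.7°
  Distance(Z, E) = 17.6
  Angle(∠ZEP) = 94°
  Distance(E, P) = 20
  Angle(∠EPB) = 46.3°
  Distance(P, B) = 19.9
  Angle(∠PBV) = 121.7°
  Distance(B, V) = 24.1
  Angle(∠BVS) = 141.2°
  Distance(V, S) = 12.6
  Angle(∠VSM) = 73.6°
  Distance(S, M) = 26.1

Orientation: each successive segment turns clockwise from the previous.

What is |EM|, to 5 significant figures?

10.573

Z is at the origin; ZE runs at -13.7° with length 17.6, so E = (17.099, -4.1684). ∠ZEP = 94.0° gives EP at -99.700° from the x-axis; with |EP| = 20.0, P = (13.729, -23.882). ∠EPB = 46.3° gives PB at 126.60° from the x-axis; with |PB| = 19.9, B = (1.8646, -7.9064). ∠PBV = 121.7° gives BV at 68.300° from the x-axis; with |BV| = 24.1, V = (10.775, 14.486). ∠BVS = 141.2° gives VS at 29.500° from the x-axis; with |VS| = 12.6, S = (21.742, 20.690). ∠VSM = 73.6° gives SM at -76.900° from the x-axis; with |SM| = 26.1, M = (27.658, -4.7305). Then |EM| = |M − E| = 10.573.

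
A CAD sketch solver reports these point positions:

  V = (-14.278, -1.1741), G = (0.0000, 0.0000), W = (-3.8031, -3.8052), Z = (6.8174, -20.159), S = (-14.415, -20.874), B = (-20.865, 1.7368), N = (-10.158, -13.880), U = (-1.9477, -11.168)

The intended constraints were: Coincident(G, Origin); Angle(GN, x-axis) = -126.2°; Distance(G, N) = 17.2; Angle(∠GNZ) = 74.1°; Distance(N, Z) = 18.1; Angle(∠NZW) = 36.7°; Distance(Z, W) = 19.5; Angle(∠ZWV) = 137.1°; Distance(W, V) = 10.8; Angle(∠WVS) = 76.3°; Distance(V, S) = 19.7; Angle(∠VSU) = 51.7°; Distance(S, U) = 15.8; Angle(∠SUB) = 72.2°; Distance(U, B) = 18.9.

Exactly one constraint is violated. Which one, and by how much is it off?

Distance(U, B) = 18.9 — off by 4.00.

G = (0.00, 0.00) ✓; GN at -126.2° ✓; |GN| = 17.20 ✓; ∠GNZ = 74.10° ✓; |NZ| = 18.10 ✓; ∠NZW = 36.70° ✓; |ZW| = 19.50 ✓; ∠ZWV = 137.1° ✓; |WV| = 10.80 ✓; ∠WVS = 76.30° ✓; |VS| = 19.70 ✓; ∠VSU = 51.70° ✓; |SU| = 15.80 ✓; ∠SUB = 72.20° ✓; |UB| = 22.90 ✗.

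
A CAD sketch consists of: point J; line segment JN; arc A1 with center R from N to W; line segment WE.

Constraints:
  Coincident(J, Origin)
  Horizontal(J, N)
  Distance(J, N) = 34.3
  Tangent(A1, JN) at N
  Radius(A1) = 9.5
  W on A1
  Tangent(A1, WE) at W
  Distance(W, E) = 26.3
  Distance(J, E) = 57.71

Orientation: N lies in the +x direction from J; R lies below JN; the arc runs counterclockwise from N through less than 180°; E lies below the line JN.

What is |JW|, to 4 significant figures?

31.91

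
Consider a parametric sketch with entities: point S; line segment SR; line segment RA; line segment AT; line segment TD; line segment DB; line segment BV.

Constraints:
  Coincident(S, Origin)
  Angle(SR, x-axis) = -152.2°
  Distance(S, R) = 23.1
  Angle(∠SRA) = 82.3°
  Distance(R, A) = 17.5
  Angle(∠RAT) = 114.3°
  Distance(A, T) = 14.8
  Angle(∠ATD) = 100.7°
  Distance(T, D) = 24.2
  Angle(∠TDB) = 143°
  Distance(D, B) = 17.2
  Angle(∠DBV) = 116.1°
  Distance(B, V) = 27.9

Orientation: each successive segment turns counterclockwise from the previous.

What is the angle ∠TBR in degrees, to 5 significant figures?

43.632°

S is at the origin; SR runs at -152.2° with length 23.1, so R = (-20.434, -10.774). ∠SRA = 82.3° gives RA at -54.500° from the x-axis; with |RA| = 17.5, A = (-10.272, -25.021). ∠RAT = 114.3° gives AT at 11.200° from the x-axis; with |AT| = 14.8, T = (4.2466, -22.146). ∠ATD = 100.7° gives TD at 90.500° from the x-axis; with |TD| = 24.2, D = (4.0354, 2.0532). ∠TDB = 143.0° gives DB at 127.50° from the x-axis; with |DB| = 17.2, B = (-6.4353, 15.699). Then cos ∠TBR = BT·BR / (|BT||BR|), giving 43.632°.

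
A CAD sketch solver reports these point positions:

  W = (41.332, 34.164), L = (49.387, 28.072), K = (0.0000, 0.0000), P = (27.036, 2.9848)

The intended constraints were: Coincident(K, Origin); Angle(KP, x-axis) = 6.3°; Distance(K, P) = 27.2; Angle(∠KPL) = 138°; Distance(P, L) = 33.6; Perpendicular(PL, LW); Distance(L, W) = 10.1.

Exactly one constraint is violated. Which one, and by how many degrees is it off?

Perpendicular(PL, LW) — off by 4.60°.

K = (0.00, 0.00) ✓; KP at 6.300° ✓; |KP| = 27.20 ✓; ∠KPL = 138.0° ✓; |PL| = 33.60 ✓; ∠(PL, LW) = 94.60° ✗; |LW| = 10.10 ✓.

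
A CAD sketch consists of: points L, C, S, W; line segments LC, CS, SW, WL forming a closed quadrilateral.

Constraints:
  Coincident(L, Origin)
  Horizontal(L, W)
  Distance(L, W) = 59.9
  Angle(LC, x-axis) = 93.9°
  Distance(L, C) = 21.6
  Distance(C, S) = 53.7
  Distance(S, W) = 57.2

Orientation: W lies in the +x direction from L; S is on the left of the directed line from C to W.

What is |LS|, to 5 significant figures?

68.019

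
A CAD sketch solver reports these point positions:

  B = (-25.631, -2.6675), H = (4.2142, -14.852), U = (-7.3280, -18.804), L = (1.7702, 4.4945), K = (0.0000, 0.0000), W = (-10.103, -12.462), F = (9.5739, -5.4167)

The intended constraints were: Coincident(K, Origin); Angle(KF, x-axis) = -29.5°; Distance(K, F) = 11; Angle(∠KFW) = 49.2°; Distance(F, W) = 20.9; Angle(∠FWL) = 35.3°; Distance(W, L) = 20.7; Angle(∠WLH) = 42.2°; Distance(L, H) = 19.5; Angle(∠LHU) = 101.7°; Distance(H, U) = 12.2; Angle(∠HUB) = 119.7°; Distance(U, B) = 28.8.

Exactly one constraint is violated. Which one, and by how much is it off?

Distance(U, B) = 28.8 — off by 4.40.

K = (0.00, 0.00) ✓; KF at -29.50° ✓; |KF| = 11.00 ✓; ∠KFW = 49.20° ✓; |FW| = 20.90 ✓; ∠FWL = 35.30° ✓; |WL| = 20.70 ✓; ∠WLH = 42.20° ✓; |LH| = 19.50 ✓; ∠LHU = 101.7° ✓; |HU| = 12.20 ✓; ∠HUB = 119.7° ✓; |UB| = 24.40 ✗.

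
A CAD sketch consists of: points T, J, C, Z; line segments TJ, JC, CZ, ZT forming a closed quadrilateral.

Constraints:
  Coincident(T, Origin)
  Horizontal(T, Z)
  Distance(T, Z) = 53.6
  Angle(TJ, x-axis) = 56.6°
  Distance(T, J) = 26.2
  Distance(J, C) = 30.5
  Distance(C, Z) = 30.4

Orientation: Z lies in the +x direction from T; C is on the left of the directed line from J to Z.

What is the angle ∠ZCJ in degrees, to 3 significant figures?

94.9°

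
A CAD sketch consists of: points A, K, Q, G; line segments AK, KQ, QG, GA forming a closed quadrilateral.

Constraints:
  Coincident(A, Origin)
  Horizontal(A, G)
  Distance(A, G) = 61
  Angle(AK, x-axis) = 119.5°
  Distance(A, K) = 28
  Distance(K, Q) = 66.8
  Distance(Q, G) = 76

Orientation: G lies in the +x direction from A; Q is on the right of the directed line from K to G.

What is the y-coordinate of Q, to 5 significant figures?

-41.498

A is at the origin; AG is horizontal with |AG| = 61.0 and G in +x, so G = (61.0, 0). AK runs at 119.5° with |AK| = 28.0, so K = (-13.788, 24.370). Q is determined by |KQ| = 66.8 and |QG| = 76.0 together: it lies at the intersection of circle(K, 66.8) and circle(G, 76.0). With |KG| = 78.658, the foot of the radical line on KG is 30.978 from K and the perpendicular offset is √(66.8² − 30.978²) = 59.183. Taking the right-of-KG solution: Q = (-2.6701, -41.498).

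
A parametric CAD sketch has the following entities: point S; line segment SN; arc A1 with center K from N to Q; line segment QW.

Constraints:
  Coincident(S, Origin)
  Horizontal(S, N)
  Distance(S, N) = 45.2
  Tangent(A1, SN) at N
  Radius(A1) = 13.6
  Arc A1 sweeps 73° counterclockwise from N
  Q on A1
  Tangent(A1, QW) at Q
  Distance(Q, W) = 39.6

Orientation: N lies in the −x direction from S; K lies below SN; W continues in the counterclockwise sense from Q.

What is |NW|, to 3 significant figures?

53.5

On A1, N sits at bearing 90° from K; a 73° counterclockwise sweep puts Q at bearing 163°, so Q = K + 13.6·(cos 163°, sin 163°) = (-58.2, -9.62). Tangency of A1 to QW means the radius KQ is perpendicular to QW, so QW runs along (−sin 163°, cos 163°); with |QW| = 39.6, W = (-69.8, -47.5). Then |NW| = |W − N| = 53.5.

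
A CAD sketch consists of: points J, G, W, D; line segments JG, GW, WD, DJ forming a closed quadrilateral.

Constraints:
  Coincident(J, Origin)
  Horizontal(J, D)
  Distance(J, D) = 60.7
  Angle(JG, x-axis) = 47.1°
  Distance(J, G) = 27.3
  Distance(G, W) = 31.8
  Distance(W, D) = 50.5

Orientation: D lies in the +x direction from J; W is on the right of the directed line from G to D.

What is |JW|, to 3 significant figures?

15.8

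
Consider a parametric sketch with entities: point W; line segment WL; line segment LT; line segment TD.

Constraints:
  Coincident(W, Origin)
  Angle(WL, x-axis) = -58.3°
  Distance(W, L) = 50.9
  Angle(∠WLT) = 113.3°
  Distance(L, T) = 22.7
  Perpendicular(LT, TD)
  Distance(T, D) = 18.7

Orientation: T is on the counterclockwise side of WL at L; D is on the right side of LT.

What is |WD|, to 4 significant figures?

78.22

W is at the origin; WL runs at -58.3° with length 50.9, so L = 50.9·(cos -58.3°, sin -58.3°) = (26.75, -43.31). ∠WLT = 113.3°, so LT runs at -58.3° + (180° − 113.3°) = 8.400° from the x-axis; with |LT| = 22.7, T = L + 22.7·(cos 8.400°, sin 8.400°) = (49.20, -39.99). LT ⟂ TD; with |TD| = 18.7 on the right of LT, D = T + 18.7·(0.1461, -0.9893) = (51.93, -58.49). Then |WD| = |D − W| = 78.22.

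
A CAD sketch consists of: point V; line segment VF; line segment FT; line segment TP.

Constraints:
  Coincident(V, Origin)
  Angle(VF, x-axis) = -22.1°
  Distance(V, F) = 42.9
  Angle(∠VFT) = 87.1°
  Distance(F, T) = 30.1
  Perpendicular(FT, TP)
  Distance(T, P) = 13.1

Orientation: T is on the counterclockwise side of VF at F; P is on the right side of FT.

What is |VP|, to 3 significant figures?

62.5

V is at the origin; VF runs at -22.1° with length 42.9, so F = 42.9·(cos -22.1°, sin -22.1°) = (39.7, -16.1). ∠VFT = 87.1°, so FT runs at -22.1° + (180° − 87.1°) = 70.8° from the x-axis; with |FT| = 30.1, T = F + 30.1·(cos 70.8°, sin 70.8°) = (49.6, 12.3). The perpendicularity gives TP at right angles to FT; with |TP| = 13.1 on the right of FT, P = T + 13.1·(0.944, -0.329) = (62.0, 7.98). Then |VP| = |P − V| = 62.5.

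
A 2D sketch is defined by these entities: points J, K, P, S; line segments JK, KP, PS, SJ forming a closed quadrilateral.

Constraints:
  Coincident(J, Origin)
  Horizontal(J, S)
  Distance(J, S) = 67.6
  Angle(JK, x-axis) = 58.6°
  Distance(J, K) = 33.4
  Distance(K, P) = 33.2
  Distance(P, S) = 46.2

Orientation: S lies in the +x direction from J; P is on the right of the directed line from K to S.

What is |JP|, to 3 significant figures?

22.1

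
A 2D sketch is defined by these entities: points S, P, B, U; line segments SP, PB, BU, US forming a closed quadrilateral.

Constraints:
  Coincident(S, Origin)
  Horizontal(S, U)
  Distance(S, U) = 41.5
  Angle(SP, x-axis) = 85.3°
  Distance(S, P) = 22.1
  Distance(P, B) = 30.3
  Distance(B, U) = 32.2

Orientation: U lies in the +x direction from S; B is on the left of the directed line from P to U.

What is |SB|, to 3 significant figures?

43.4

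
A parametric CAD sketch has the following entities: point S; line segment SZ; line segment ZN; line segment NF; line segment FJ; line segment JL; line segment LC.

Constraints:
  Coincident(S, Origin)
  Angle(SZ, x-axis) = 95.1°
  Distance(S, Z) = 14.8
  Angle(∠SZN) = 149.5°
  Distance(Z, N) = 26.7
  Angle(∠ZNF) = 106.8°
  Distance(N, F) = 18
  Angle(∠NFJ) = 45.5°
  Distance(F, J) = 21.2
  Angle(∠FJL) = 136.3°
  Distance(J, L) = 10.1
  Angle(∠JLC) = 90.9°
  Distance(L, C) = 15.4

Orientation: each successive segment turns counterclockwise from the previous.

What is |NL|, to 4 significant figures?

16.93

∠NFJ = 45.5° gives FJ at -26.70° from the x-axis; with |FJ| = 21.2, J = (-14.96, 21.12). ∠FJL = 136.3° gives JL at 17.00° from the x-axis; with |JL| = 10.1, L = (-5.300, 24.08). Then |NL| = |L − N| = 16.93.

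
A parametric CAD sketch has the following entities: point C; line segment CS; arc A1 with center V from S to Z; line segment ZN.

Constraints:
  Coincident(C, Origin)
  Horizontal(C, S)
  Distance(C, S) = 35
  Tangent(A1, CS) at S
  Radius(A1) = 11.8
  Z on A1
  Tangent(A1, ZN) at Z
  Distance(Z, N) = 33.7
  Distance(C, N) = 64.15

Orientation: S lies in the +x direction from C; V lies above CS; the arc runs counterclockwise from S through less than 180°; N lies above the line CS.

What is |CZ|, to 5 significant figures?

48.441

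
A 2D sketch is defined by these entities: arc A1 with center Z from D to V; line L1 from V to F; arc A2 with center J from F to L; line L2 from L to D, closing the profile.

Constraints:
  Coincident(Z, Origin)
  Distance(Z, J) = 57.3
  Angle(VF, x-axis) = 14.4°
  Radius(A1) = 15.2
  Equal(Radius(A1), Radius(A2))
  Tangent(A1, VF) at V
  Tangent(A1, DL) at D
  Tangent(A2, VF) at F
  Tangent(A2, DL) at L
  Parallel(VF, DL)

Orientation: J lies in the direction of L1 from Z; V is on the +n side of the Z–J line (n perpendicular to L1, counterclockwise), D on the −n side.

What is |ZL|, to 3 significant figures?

59.3

The slot axis is L1's direction at 14.4°, so u = (cos 14.4°, sin 14.4°) = (0.969, 0.249) and n = (−sin 14.4°, cos 14.4°) = (-0.249, 0.969). Z is at the origin and J lies 57.3 along u from Z, so J = 57.3·u = (55.5, 14.2). Tangency of A1 to both parallel lines with radius 15.2 puts V and D at Z ± 15.2·n: V = (-3.78, 14.7), D = (3.78, -14.7). Equal radii place F and L the same way about J: F = J + 15.2·n = (51.7, 29.0), L = J − 15.2·n = (59.3, -0.473). Then |ZL| = |L − Z| = 59.3.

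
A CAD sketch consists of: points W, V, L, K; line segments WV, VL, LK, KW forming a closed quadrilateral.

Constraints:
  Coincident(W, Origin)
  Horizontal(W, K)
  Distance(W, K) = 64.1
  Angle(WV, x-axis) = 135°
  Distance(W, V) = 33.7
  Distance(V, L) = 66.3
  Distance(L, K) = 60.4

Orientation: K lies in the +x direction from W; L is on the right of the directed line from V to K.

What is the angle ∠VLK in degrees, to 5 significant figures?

91.829°

W is at the origin; WK is horizontal with |WK| = 64.1 and K in +x, so K = (64.1, 0). WV runs at 135.0° with |WV| = 33.7, so V = (-23.829, 23.829). L is determined by |VL| = 66.3 and |LK| = 60.4 together: it lies at the intersection of circle(V, 66.3) and circle(K, 60.4). With |VK| = 91.101, the foot of the radical line on VK is 49.653 from V and the perpendicular offset is √(66.3² − 49.653²) = 43.934. Taking the right-of-VK solution: L = (12.603, -31.563).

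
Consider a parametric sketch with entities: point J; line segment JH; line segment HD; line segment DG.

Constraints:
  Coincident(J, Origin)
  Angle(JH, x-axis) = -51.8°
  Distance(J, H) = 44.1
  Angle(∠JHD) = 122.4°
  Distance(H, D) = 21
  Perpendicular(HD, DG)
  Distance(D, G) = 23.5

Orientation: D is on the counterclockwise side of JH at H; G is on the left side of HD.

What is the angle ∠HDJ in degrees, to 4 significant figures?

39.84°

J is at the origin; JH runs at -51.8° with length 44.1, so H = 44.1·(cos -51.8°, sin -51.8°) = (27.27, -34.66). ∠JHD = 122.4°, so HD runs at -51.8° + (180° − 122.4°) = 5.800° from the x-axis; with |HD| = 21.0, D = H + 21.0·(cos 5.800°, sin 5.800°) = (48.16, -32.53). Then cos ∠HDJ = DH·DJ / (|DH||DJ|), giving 39.84°.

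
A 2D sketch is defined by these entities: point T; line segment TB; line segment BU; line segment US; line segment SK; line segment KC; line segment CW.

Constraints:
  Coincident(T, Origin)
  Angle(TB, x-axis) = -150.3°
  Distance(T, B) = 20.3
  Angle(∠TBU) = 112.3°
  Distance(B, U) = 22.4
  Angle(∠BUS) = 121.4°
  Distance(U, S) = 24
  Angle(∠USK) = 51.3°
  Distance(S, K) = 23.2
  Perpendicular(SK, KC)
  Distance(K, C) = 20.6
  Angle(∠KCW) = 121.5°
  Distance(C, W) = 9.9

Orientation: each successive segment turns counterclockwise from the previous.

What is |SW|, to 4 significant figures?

29.70

T is at the origin; TB runs at -150.3° with length 20.3, so B = (-17.63, -10.06). ∠TBU = 112.3° gives BU at -82.60° from the x-axis; with |BU| = 22.4, U = (-14.75, -32.27). ∠BUS = 121.4° gives US at -24.00° from the x-axis; with |US| = 24.0, S = (7.177, -42.03). ∠USK = 51.3° gives SK at 104.7° from the x-axis; with |SK| = 23.2, K = (1.290, -19.59). The perpendicularity gives KC at right angles to SK, so KC runs at -165.3°; with |KC| = 20.6, C = (-18.64, -24.82). ∠KCW = 121.5° gives CW at -106.8° from the x-axis; with |CW| = 9.9, W = (-21.50, -34.30). Then |SW| = |W − S| = 29.70.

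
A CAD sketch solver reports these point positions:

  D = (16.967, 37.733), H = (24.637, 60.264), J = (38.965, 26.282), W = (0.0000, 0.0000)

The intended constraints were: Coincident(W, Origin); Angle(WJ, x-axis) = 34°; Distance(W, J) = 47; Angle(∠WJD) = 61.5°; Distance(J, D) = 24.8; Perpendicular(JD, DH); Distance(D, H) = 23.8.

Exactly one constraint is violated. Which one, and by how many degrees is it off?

Perpendicular(JD, DH) — off by 8.70°.

W = (0.00, 0.00) ✓; WJ at 34.00° ✓; |WJ| = 47.00 ✓; ∠WJD = 61.50° ✓; |JD| = 24.80 ✓; ∠(JD, DH) = 81.30° ✗; |DH| = 23.80 ✓.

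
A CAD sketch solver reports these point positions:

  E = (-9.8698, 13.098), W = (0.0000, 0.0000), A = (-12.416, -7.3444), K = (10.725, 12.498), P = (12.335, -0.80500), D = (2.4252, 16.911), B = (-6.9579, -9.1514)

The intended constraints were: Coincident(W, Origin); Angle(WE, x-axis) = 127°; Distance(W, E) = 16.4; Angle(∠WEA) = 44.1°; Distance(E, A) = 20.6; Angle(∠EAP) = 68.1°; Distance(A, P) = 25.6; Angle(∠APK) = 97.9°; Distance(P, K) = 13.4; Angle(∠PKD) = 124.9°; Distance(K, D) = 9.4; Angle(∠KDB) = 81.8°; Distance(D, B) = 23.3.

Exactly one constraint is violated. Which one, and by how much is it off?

Distance(D, B) = 23.3 — off by 4.40.

W = (0.00, 0.00) ✓; WE at 127.0° ✓; |WE| = 16.40 ✓; ∠WEA = 44.10° ✓; |EA| = 20.60 ✓; ∠EAP = 68.10° ✓; |AP| = 25.60 ✓; ∠APK = 97.90° ✓; |PK| = 13.40 ✓; ∠PKD = 124.9° ✓; |KD| = 9.400 ✓; ∠KDB = 81.80° ✓; |DB| = 27.70 ✗.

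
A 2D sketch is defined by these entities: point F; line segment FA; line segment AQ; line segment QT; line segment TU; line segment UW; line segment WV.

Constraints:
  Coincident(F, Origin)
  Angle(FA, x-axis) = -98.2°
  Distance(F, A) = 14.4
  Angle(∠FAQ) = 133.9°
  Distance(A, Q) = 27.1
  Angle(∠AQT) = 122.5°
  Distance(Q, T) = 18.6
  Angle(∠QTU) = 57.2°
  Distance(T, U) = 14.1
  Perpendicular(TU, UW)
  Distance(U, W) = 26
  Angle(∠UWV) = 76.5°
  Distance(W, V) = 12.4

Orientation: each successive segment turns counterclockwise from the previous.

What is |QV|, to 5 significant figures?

10.970

F is at the origin; FA runs at -98.2° with length 14.4, so A = (-2.0539, -14.253). ∠FAQ = 133.9° gives AQ at -52.100° from the x-axis; with |AQ| = 27.1, Q = (14.593, -35.637). ∠AQT = 122.5° gives QT at 5.4000° from the x-axis; with |QT| = 18.6, T = (33.111, -33.887). ∠QTU = 57.2° gives TU at 128.20° from the x-axis; with |TU| = 14.1, U = (24.391, -22.806). TU ⟂ UW, so UW runs at -141.80°; with |UW| = 26.0, W = (3.9589, -38.885). ∠UWV = 76.5° gives WV at -38.300° from the x-axis; with |WV| = 12.4, V = (13.690, -46.570). Then |QV| = |V − Q| = 10.970.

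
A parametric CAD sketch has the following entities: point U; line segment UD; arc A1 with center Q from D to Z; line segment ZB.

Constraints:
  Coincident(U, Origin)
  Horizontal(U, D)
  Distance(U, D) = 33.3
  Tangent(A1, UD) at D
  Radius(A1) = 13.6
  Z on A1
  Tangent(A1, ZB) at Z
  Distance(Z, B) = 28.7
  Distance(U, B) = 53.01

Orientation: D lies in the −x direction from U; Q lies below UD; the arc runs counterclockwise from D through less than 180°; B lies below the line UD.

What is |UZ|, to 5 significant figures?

49.335

Checks: |QZ| = 13.60 ✓; ∠(QZ, ZB) = 90.00° ✓; |ZB| = 28.70 ✓; |UB| = 53.01 ✓.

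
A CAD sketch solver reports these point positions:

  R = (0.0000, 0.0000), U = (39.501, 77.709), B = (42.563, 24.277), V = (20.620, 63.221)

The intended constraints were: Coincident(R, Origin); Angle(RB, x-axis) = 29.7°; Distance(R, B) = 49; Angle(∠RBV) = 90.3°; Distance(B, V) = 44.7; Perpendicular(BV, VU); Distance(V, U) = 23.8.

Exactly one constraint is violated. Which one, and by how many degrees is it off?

Perpendicular(BV, VU) — off by 8.10°.

R = (0.00, 0.00) ✓; RB at 29.70° ✓; |RB| = 49.00 ✓; ∠RBV = 90.30° ✓; |BV| = 44.70 ✓; ∠(BV, VU) = 81.90° ✗; |VU| = 23.80 ✓.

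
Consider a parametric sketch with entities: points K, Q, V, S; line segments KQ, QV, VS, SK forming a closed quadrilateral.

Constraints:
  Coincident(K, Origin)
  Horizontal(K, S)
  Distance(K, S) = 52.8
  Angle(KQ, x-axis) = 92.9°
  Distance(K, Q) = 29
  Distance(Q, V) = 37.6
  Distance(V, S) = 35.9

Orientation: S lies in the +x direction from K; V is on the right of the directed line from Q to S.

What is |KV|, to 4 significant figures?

17.50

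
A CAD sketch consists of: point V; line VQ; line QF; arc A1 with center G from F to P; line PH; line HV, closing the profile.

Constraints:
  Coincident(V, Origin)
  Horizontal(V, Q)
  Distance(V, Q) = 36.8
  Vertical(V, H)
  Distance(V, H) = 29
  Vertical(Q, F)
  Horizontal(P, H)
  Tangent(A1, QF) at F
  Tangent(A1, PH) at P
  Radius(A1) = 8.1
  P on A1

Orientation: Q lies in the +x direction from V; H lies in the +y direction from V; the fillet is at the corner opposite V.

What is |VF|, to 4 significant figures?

42.32

The virtual corner opposite V is at (36.80, 29.00). Since A1 is tangent to QF there, GF ⟂ QF and since A1 is tangent to PH there, GP ⟂ PH, with radius 8.1, so the center G sits 8.1 in from both sides at G = (28.70, 20.90). That places the tangent points at F = (36.80, 20.90) on QF and P = (28.70, 29.00) on PH. Then |VF| = |F − V| = 42.32.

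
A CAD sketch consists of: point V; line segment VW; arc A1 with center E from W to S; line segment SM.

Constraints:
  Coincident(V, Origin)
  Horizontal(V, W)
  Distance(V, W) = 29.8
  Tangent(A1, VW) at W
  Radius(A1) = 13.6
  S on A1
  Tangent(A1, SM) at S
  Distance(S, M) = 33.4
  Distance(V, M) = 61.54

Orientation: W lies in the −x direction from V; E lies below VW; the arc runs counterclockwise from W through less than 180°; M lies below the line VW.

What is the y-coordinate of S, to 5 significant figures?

-15.946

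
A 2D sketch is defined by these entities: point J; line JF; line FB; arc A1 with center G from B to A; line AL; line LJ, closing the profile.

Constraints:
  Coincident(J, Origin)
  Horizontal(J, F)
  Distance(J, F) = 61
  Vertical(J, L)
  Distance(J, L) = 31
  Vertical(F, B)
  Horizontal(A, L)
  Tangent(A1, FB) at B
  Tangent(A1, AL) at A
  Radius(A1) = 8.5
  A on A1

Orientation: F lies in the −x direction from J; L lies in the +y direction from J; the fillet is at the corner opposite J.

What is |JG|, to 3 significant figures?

57.1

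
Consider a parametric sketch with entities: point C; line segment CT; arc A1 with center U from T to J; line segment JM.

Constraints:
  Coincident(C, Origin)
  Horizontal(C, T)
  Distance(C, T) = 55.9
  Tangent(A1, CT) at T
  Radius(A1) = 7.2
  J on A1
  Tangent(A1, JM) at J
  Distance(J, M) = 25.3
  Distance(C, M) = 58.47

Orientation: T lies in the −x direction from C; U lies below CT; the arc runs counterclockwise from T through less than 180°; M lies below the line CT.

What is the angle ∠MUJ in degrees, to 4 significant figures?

74.11°

Checks: |UJ| = 7.200 ✓; ∠(UJ, JM) = 90.00° ✓; |JM| = 25.30 ✓; |CM| = 58.47 ✓.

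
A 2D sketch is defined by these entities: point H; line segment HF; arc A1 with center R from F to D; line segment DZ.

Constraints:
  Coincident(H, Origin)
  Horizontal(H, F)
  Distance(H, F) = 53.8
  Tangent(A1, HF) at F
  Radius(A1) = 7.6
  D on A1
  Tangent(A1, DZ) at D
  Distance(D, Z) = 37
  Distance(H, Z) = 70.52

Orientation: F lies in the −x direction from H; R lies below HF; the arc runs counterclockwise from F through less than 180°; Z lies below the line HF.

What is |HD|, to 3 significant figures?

61.9

Checks: |HF| = 53.80 ✓; |RD| = 7.600 ✓; ∠(RD, DZ) = 90.00° ✓; |DZ| = 37.00 ✓; |HZ| = 70.52 ✓.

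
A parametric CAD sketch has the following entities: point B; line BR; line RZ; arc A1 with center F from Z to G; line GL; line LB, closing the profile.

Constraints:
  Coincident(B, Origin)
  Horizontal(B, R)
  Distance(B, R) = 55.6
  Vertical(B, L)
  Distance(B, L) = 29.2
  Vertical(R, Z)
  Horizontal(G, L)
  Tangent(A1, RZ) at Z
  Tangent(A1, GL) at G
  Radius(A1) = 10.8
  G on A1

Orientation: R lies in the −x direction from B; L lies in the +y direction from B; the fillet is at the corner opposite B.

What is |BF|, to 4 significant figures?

48.43

B and L share the same x with |BL| = 29.2 and L on the +y side, so L = (0.000, 29.20). The virtual corner opposite B is at (-55.60, 29.20). Tangency of A1 to RZ means the radius FZ is perpendicular to RZ and A1 meets GL tangentially, so FG is at right angles to GL, with radius 10.8, so the center F sits 10.8 in from both sides at F = (-44.80, 18.40). Then |BF| = |F − B| = 48.43.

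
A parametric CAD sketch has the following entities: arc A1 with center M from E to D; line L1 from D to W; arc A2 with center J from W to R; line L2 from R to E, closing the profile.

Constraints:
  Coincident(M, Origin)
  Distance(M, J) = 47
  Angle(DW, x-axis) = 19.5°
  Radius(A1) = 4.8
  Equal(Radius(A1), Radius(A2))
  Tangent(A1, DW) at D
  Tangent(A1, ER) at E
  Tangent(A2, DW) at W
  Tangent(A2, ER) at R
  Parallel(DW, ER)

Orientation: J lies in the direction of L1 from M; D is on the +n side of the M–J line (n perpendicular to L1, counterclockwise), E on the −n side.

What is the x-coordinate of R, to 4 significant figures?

45.91

The slot axis is L1's direction at 19.5°, so u = (cos 19.5°, sin 19.5°) = (0.9426, 0.3338) and n = (−sin 19.5°, cos 19.5°) = (-0.3338, 0.9426). M is at the origin and J lies 47.0 along u from M, so J = 47.0·u = (44.30, 15.69). Tangency of A1 to both parallel lines with radius 4.8 puts D and E at M ± 4.8·n: D = (-1.602, 4.525), E = (1.602, -4.525). Equal radii place W and R the same way about J: W = J + 4.8·n = (42.70, 20.21), R = J − 4.8·n = (45.91, 11.16). So R.x = 45.91.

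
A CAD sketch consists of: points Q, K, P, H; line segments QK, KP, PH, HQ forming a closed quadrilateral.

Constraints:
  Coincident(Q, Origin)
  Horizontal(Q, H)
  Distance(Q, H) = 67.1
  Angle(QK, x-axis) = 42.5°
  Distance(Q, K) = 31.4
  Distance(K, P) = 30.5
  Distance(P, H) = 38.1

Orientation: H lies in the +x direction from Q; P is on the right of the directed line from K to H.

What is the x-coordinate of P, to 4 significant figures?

29.96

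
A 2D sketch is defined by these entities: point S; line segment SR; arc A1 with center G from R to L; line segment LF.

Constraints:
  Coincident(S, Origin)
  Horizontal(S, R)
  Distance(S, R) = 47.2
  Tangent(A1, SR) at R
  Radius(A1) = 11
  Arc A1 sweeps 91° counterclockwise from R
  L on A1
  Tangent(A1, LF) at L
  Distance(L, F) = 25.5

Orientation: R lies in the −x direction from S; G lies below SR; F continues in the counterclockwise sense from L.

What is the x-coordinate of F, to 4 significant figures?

-57.75

S is at the origin; SR is horizontal with |SR| = 47.2 and R on the −x side, so R = (-47.20, 0.000). Since A1 is tangent to SR there, GR ⟂ SR, so G = R + (0, -11) = (-47.20, -11.00). On A1, R sits at bearing 90° from G; a 91° counterclockwise sweep puts L at bearing 181°, so L = G + 11.0·(cos 181°, sin 181°) = (-58.20, -11.19). Tangency of A1 to LF means the radius GL is perpendicular to LF, so LF runs along (−sin 181°, cos 181°); with |LF| = 25.5, F = (-57.75, -36.69). So F.x = -57.75.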